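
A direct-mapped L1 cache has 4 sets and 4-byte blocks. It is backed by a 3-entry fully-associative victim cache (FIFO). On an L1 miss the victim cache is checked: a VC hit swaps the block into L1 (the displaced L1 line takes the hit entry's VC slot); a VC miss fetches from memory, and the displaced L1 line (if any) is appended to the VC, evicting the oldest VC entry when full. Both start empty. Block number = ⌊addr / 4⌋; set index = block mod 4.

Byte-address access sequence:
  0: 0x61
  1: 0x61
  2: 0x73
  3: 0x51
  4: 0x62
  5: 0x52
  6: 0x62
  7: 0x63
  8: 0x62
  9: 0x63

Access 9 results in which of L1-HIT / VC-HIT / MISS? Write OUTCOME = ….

  [0] addr=0x61 blk=24 s=0: MISS | VC []
  [1] addr=0x61 blk=24 s=0: L1-HIT | VC []
  [2] addr=0x73 blk=28 s=0: MISS | VC [24]
  [3] addr=0x51 blk=20 s=0: MISS | VC [24, 28]
  [4] addr=0x62 blk=24 s=0: VC-HIT | VC [20, 28]
  [5] addr=0x52 blk=20 s=0: VC-HIT | VC [24, 28]
  [6] addr=0x62 blk=24 s=0: VC-HIT | VC [20, 28]
  [7] addr=0x63 blk=24 s=0: L1-HIT | VC [20, 28]
  [8] addr=0x62 blk=24 s=0: L1-HIT | VC [20, 28]
  [9] addr=0x63 blk=24 s=0: L1-HIT | VC [20, 28]

OUTCOME = L1-HIT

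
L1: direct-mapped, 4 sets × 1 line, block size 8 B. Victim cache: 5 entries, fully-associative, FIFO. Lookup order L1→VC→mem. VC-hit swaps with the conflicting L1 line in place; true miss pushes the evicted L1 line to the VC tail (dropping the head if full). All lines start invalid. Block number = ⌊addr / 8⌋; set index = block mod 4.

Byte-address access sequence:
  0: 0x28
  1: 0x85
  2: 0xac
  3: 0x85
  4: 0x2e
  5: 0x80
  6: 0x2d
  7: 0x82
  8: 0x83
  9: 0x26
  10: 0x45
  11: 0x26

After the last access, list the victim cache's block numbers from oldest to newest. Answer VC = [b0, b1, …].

#0 0x28→b5/s1 MISS; vc=[]
#1 0x85→b16/s0 MISS; vc=[]
#2 0xac→b21/s1 MISS; vc=[5]
#3 0x85→b16/s0 L1-HIT; vc=[5]
#4 0x2e→b5/s1 VC-HIT; vc=[21]
#5 0x80→b16/s0 L1-HIT; vc=[21]
#6 0x2d→b5/s1 L1-HIT; vc=[21]
#7 0x82→b16/s0 L1-HIT; vc=[21]
#8 0x83→b16/s0 L1-HIT; vc=[21]
#9 0x26→b4/s0 MISS; vc=[21,16]
#10 0x45→b8/s0 MISS; vc=[21,16,4]
#11 0x26→b4/s0 VC-HIT; vc=[21,16,8]

VC = [21, 16, 8]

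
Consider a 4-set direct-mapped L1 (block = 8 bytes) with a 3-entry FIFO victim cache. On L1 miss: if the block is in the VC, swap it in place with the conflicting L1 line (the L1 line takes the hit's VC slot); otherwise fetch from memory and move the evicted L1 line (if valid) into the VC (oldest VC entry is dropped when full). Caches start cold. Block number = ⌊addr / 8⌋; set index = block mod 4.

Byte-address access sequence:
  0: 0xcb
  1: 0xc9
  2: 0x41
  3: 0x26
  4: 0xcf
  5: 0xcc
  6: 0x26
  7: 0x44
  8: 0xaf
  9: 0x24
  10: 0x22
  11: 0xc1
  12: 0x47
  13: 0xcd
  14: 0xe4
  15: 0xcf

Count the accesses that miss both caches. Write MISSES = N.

  [0] addr=0xcb blk=25 s=1: MISS | VC []
  [1] addr=0xc9 blk=25 s=1: L1-HIT | VC []
  [2] addr=0x41 blk=8 s=0: MISS | VC []
  [3] addr=0x26 blk=4 s=0: MISS | VC [8]
  [4] addr=0xcf blk=25 s=1: L1-HIT | VC [8]
  [5] addr=0xcc blk=25 s=1: L1-HIT | VC [8]
  [6] addr=0x26 blk=4 s=0: L1-HIT | VC [8]
  [7] addr=0x44 blk=8 s=0: VC-HIT | VC [4]
  [8] addr=0xaf blk=21 s=1: MISS | VC [4, 25]
  [9] addr=0x24 blk=4 s=0: VC-HIT | VC [8, 25]
  [10] addr=0x22 blk=4 s=0: L1-HIT | VC [8, 25]
  [11] addr=0xc1 blk=24 s=0: MISS | VC [8, 25, 4]
  [12] addr=0x47 blk=8 s=0: VC-HIT | VC [24, 25, 4]
  [13] addr=0xcd blk=25 s=1: VC-HIT | VC [24, 21, 4]
  [14] addr=0xe4 blk=28 s=0: MISS | VC [21, 4, 8]
  [15] addr=0xcf blk=25 s=1: L1-HIT | VC [21, 4, 8]

MISSES = 6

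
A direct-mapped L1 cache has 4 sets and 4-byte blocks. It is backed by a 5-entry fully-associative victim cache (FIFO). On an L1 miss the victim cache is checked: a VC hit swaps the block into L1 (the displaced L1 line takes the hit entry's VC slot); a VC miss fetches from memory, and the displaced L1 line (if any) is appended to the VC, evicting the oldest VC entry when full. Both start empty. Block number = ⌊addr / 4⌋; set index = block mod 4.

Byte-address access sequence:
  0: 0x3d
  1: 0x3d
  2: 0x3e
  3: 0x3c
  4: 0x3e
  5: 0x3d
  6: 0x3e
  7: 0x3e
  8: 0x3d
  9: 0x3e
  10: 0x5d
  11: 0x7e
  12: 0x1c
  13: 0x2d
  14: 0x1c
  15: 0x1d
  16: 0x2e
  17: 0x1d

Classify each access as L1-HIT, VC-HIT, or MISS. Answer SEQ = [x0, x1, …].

SEQ = [MISS, L1-HIT, L1-HIT, L1-HIT, L1-HIT, L1-HIT, L1-HIT, L1-HIT, L1-HIT, L1-HIT, MISS, MISS, MISS, MISS, VC-HIT, L1-HIT, VC-HIT, VC-HIT]

  [0] addr=0x3d blk=15 s=3: MISS | VC []
  [1] addr=0x3d blk=15 s=3: L1-HIT | VC []
  [2] addr=0x3e blk=15 s=3: L1-HIT | VC []
  [3] addr=0x3c blk=15 s=3: L1-HIT | VC []
  [4] addr=0x3e blk=15 s=3: L1-HIT | VC []
  [5] addr=0x3d blk=15 s=3: L1-HIT | VC []
  [6] addr=0x3e blk=15 s=3: L1-HIT | VC []
  [7] addr=0x3e blk=15 s=3: L1-HIT | VC []
  [8] addr=0x3d blk=15 s=3: L1-HIT | VC []
  [9] addr=0x3e blk=15 s=3: L1-HIT | VC []
  [10] addr=0x5d blk=23 s=3: MISS | VC [15]
  [11] addr=0x7e blk=31 s=3: MISS | VC [15, 23]
  [12] addr=0x1c blk=7 s=3: MISS | VC [15, 23, 31]
  [13] addr=0x2d blk=11 s=3: MISS | VC [15, 23, 31, 7]
  [14] addr=0x1c blk=7 s=3: VC-HIT | VC [15, 23, 31, 11]
  [15] addr=0x1d blk=7 s=3: L1-HIT | VC [15, 23, 31, 11]
  [16] addr=0x2e blk=11 s=3: VC-HIT | VC [15, 23, 31, 7]
  [17] addr=0x1d blk=7 s=3: VC-HIT | VC [15, 23, 31, 11]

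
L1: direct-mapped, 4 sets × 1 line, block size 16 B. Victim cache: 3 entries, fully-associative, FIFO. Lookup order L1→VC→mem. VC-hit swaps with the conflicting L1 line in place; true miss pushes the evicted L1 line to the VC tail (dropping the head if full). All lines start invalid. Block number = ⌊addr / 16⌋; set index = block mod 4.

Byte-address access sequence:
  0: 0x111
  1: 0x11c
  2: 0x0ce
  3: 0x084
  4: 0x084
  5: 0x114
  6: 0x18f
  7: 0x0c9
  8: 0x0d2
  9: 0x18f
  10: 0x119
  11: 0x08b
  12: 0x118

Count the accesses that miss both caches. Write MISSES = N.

MISSES = 5

#0 0x111→b17/s1 MISS; vc=[]
#1 0x11c→b17/s1 L1-HIT; vc=[]
#2 0xce→b12/s0 MISS; vc=[]
#3 0x84→b8/s0 MISS; vc=[12]
#4 0x84→b8/s0 L1-HIT; vc=[12]
#5 0x114→b17/s1 L1-HIT; vc=[12]
#6 0x18f→b24/s0 MISS; vc=[12,8]
#7 0xc9→b12/s0 VC-HIT; vc=[24,8]
#8 0xd2→b13/s1 MISS; vc=[24,8,17]
#9 0x18f→b24/s0 VC-HIT; vc=[12,8,17]
#10 0x119→b17/s1 VC-HIT; vc=[12,8,13]
#11 0x8b→b8/s0 VC-HIT; vc=[12,24,13]
#12 0x118→b17/s1 L1-HIT; vc=[12,24,13]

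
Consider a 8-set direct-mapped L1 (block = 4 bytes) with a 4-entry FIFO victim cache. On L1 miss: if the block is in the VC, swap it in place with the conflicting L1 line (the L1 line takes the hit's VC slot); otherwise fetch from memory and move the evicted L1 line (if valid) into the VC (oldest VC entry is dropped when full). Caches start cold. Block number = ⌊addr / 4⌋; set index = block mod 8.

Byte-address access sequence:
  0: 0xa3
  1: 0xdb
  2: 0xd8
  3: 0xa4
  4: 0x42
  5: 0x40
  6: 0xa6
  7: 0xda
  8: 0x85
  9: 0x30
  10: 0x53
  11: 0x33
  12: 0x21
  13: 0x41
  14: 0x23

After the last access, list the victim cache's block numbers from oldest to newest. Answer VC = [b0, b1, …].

0: 0xa3 (blk 40, set 0) → MISS  vc=[]
1: 0xdb (blk 54, set 6) → MISS  vc=[]
2: 0xd8 (blk 54, set 6) → L1-HIT  vc=[]
3: 0xa4 (blk 41, set 1) → MISS  vc=[]
4: 0x42 (blk 16, set 0) → MISS  vc=[40]
5: 0x40 (blk 16, set 0) → L1-HIT  vc=[40]
6: 0xa6 (blk 41, set 1) → L1-HIT  vc=[40]
7: 0xda (blk 54, set 6) → L1-HIT  vc=[40]
8: 0x85 (blk 33, set 1) → MISS  vc=[40, 41]
9: 0x30 (blk 12, set 4) → MISS  vc=[40, 41]
10: 0x53 (blk 20, set 4) → MISS  vc=[40, 41, 12]
11: 0x33 (blk 12, set 4) → VC-HIT  vc=[40, 41, 20]
12: 0x21 (blk 8, set 0) → MISS  vc=[40, 41, 20, 16]
13: 0x41 (blk 16, set 0) → VC-HIT  vc=[40, 41, 20, 8]
14: 0x23 (blk 8, set 0) → VC-HIT  vc=[40, 41, 20, 16]

VC = [40, 41, 20, 16]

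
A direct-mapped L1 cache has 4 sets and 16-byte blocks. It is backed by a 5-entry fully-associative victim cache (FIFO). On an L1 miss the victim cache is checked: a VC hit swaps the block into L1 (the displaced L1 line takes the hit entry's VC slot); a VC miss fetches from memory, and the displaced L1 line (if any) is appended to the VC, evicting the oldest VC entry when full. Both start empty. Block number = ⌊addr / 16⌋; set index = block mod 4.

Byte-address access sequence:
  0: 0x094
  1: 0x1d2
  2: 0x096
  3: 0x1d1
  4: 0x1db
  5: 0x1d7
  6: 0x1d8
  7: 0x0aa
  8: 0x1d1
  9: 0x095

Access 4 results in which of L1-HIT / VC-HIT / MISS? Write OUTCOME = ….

OUTCOME = L1-HIT

  [0] addr=0x94 blk=9 s=1: MISS | VC []
  [1] addr=0x1d2 blk=29 s=1: MISS | VC [9]
  [2] addr=0x96 blk=9 s=1: VC-HIT | VC [29]
  [3] addr=0x1d1 blk=29 s=1: VC-HIT | VC [9]
  [4] addr=0x1db blk=29 s=1: L1-HIT | VC [9]
  [5] addr=0x1d7 blk=29 s=1: L1-HIT | VC [9]
  [6] addr=0x1d8 blk=29 s=1: L1-HIT | VC [9]
  [7] addr=0xaa blk=10 s=2: MISS | VC [9]
  [8] addr=0x1d1 blk=29 s=1: L1-HIT | VC [9]
  [9] addr=0x95 blk=9 s=1: VC-HIT | VC [29]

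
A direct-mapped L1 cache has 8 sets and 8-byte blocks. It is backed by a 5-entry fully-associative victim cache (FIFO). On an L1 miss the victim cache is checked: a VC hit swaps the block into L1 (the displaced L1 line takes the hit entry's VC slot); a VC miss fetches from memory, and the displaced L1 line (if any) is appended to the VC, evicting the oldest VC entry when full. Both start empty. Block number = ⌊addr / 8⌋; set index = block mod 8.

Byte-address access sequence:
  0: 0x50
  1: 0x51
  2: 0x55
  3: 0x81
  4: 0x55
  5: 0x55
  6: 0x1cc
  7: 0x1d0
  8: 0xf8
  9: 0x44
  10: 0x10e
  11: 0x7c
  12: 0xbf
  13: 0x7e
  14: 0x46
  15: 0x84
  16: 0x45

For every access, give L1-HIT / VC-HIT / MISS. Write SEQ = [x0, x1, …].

0: 0x50 (blk 10, set 2) → MISS  vc=[]
1: 0x51 (blk 10, set 2) → L1-HIT  vc=[]
2: 0x55 (blk 10, set 2) → L1-HIT  vc=[]
3: 0x81 (blk 16, set 0) → MISS  vc=[]
4: 0x55 (blk 10, set 2) → L1-HIT  vc=[]
5: 0x55 (blk 10, set 2) → L1-HIT  vc=[]
6: 0x1cc (blk 57, set 1) → MISS  vc=[]
7: 0x1d0 (blk 58, set 2) → MISS  vc=[10]
8: 0xf8 (blk 31, set 7) → MISS  vc=[10]
9: 0x44 (blk 8, set 0) → MISS  vc=[10, 16]
10: 0x10e (blk 33, set 1) → MISS  vc=[10, 16, 57]
11: 0x7c (blk 15, set 7) → MISS  vc=[10, 16, 57, 31]
12: 0xbf (blk 23, set 7) → MISS  vc=[10, 16, 57, 31, 15]
13: 0x7e (blk 15, set 7) → VC-HIT  vc=[10, 16, 57, 31, 23]
14: 0x46 (blk 8, set 0) → L1-HIT  vc=[10, 16, 57, 31, 23]
15: 0x84 (blk 16, set 0) → VC-HIT  vc=[10, 8, 57, 31, 23]
16: 0x45 (blk 8, set 0) → VC-HIT  vc=[10, 16, 57, 31, 23]

SEQ = [MISS, L1-HIT, L1-HIT, MISS, L1-HIT, L1-HIT, MISS, MISS, MISS, MISS, MISS, MISS, MISS, VC-HIT, L1-HIT, VC-HIT, VC-HIT]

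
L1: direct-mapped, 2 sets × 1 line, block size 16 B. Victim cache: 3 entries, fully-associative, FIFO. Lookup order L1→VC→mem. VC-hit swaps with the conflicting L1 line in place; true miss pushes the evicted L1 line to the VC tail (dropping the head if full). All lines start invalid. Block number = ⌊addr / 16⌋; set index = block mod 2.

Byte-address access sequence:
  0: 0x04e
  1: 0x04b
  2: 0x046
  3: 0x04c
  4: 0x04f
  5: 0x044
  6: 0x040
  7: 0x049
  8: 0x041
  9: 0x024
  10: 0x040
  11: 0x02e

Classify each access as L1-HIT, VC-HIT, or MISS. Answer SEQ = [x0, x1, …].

0: 0x4e (blk 4, set 0) → MISS  vc=[]
1: 0x4b (blk 4, set 0) → L1-HIT  vc=[]
2: 0x46 (blk 4, set 0) → L1-HIT  vc=[]
3: 0x4c (blk 4, set 0) → L1-HIT  vc=[]
4: 0x4f (blk 4, set 0) → L1-HIT  vc=[]
5: 0x44 (blk 4, set 0) → L1-HIT  vc=[]
6: 0x40 (blk 4, set 0) → L1-HIT  vc=[]
7: 0x49 (blk 4, set 0) → L1-HIT  vc=[]
8: 0x41 (blk 4, set 0) → L1-HIT  vc=[]
9: 0x24 (blk 2, set 0) → MISS  vc=[4]
10: 0x40 (blk 4, set 0) → VC-HIT  vc=[2]
11: 0x2e (blk 2, set 0) → VC-HIT  vc=[4]

SEQ = [MISS, L1-HIT, L1-HIT, L1-HIT, L1-HIT, L1-HIT, L1-HIT, L1-HIT, L1-HIT, MISS, VC-HIT, VC-HIT]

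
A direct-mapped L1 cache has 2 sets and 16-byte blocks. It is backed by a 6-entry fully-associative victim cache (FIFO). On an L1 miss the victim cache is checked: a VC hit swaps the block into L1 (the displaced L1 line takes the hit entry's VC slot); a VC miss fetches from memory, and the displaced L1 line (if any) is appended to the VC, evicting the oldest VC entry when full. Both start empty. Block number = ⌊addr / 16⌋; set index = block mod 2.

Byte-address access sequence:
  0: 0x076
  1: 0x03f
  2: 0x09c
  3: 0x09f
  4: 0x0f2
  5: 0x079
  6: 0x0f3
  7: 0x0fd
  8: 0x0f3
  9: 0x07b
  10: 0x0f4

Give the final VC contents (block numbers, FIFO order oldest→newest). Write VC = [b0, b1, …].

  [0] addr=0x76 blk=7 s=1: MISS | VC []
  [1] addr=0x3f blk=3 s=1: MISS | VC [7]
  [2] addr=0x9c blk=9 s=1: MISS | VC [7, 3]
  [3] addr=0x9f blk=9 s=1: L1-HIT | VC [7, 3]
  [4] addr=0xf2 blk=15 s=1: MISS | VC [7, 3, 9]
  [5] addr=0x79 blk=7 s=1: VC-HIT | VC [15, 3, 9]
  [6] addr=0xf3 blk=15 s=1: VC-HIT | VC [7, 3, 9]
  [7] addr=0xfd blk=15 s=1: L1-HIT | VC [7, 3, 9]
  [8] addr=0xf3 blk=15 s=1: L1-HIT | VC [7, 3, 9]
  [9] addr=0x7b blk=7 s=1: VC-HIT | VC [15, 3, 9]
  [10] addr=0xf4 blk=15 s=1: VC-HIT | VC [7, 3, 9]

VC = [7, 3, 9]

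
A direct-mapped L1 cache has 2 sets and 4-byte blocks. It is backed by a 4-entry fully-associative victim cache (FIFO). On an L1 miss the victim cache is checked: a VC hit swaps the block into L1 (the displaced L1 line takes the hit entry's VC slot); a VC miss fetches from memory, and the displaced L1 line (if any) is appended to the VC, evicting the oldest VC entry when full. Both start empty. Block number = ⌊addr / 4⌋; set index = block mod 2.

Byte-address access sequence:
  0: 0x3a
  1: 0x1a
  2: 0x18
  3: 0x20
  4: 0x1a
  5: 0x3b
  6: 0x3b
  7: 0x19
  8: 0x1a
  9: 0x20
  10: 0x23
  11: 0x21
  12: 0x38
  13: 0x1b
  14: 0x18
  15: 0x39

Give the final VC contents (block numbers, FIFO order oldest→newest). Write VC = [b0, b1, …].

#0 0x3a→b14/s0 MISS; vc=[]
#1 0x1a→b6/s0 MISS; vc=[14]
#2 0x18→b6/s0 L1-HIT; vc=[14]
#3 0x20→b8/s0 MISS; vc=[14,6]
#4 0x1a→b6/s0 VC-HIT; vc=[14,8]
#5 0x3b→b14/s0 VC-HIT; vc=[6,8]
#6 0x3b→b14/s0 L1-HIT; vc=[6,8]
#7 0x19→b6/s0 VC-HIT; vc=[14,8]
#8 0x1a→b6/s0 L1-HIT; vc=[14,8]
#9 0x20→b8/s0 VC-HIT; vc=[14,6]
#10 0x23→b8/s0 L1-HIT; vc=[14,6]
#11 0x21→b8/s0 L1-HIT; vc=[14,6]
#12 0x38→b14/s0 VC-HIT; vc=[8,6]
#13 0x1b→b6/s0 VC-HIT; vc=[8,14]
#14 0x18→b6/s0 L1-HIT; vc=[8,14]
#15 0x39→b14/s0 VC-HIT; vc=[8,6]

VC = [8, 6]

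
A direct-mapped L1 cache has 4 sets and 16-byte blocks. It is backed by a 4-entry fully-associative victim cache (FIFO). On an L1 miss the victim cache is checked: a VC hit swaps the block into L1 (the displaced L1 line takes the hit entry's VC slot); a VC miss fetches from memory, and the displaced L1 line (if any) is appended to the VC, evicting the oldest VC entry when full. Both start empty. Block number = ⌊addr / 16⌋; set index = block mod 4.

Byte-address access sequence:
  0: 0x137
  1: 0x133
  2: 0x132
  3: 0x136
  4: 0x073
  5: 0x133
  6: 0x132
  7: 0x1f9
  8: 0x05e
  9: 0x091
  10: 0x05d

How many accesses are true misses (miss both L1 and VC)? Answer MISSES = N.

MISSES = 5

  [0] addr=0x137 blk=19 s=3: MISS | VC []
  [1] addr=0x133 blk=19 s=3: L1-HIT | VC []
  [2] addr=0x132 blk=19 s=3: L1-HIT | VC []
  [3] addr=0x136 blk=19 s=3: L1-HIT | VC []
  [4] addr=0x73 blk=7 s=3: MISS | VC [19]
  [5] addr=0x133 blk=19 s=3: VC-HIT | VC [7]
  [6] addr=0x132 blk=19 s=3: L1-HIT | VC [7]
  [7] addr=0x1f9 blk=31 s=3: MISS | VC [7, 19]
  [8] addr=0x5e blk=5 s=1: MISS | VC [7, 19]
  [9] addr=0x91 blk=9 s=1: MISS | VC [7, 19, 5]
  [10] addr=0x5d blk=5 s=1: VC-HIT | VC [7, 19, 9]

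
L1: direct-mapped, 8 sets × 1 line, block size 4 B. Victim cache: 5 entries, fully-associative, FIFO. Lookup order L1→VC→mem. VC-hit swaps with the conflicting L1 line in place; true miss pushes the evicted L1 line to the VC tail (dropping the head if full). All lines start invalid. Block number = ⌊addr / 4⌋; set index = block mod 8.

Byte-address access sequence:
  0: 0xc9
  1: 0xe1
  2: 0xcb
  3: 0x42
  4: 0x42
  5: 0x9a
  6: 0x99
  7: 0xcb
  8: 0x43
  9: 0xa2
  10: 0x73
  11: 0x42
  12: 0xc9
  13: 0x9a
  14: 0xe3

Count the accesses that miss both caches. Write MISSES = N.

  [0] addr=0xc9 blk=50 s=2: MISS | VC []
  [1] addr=0xe1 blk=56 s=0: MISS | VC []
  [2] addr=0xcb blk=50 s=2: L1-HIT | VC []
  [3] addr=0x42 blk=16 s=0: MISS | VC [56]
  [4] addr=0x42 blk=16 s=0: L1-HIT | VC [56]
  [5] addr=0x9a blk=38 s=6: MISS | VC [56]
  [6] addr=0x99 blk=38 s=6: L1-HIT | VC [56]
  [7] addr=0xcb blk=50 s=2: L1-HIT | VC [56]
  [8] addr=0x43 blk=16 s=0: L1-HIT | VC [56]
  [9] addr=0xa2 blk=40 s=0: MISS | VC [56, 16]
  [10] addr=0x73 blk=28 s=4: MISS | VC [56, 16]
  [11] addr=0x42 blk=16 s=0: VC-HIT | VC [56, 40]
  [12] addr=0xc9 blk=50 s=2: L1-HIT | VC [56, 40]
  [13] addr=0x9a blk=38 s=6: L1-HIT | VC [56, 40]
  [14] addr=0xe3 blk=56 s=0: VC-HIT | VC [16, 40]

MISSES = 6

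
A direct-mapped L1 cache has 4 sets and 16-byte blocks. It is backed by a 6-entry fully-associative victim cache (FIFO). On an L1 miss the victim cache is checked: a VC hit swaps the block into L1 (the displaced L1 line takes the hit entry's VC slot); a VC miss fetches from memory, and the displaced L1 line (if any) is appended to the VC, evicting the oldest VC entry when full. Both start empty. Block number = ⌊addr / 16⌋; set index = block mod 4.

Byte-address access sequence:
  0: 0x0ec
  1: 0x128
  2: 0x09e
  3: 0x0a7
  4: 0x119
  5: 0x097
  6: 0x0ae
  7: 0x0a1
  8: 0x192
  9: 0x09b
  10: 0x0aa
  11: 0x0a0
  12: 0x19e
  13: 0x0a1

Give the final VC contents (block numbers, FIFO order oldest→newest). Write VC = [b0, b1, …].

VC = [14, 18, 17, 9]

#0 0xec→b14/s2 MISS; vc=[]
#1 0x128→b18/s2 MISS; vc=[14]
#2 0x9e→b9/s1 MISS; vc=[14]
#3 0xa7→b10/s2 MISS; vc=[14,18]
#4 0x119→b17/s1 MISS; vc=[14,18,9]
#5 0x97→b9/s1 VC-HIT; vc=[14,18,17]
#6 0xae→b10/s2 L1-HIT; vc=[14,18,17]
#7 0xa1→b10/s2 L1-HIT; vc=[14,18,17]
#8 0x192→b25/s1 MISS; vc=[14,18,17,9]
#9 0x9b→b9/s1 VC-HIT; vc=[14,18,17,25]
#10 0xaa→b10/s2 L1-HIT; vc=[14,18,17,25]
#11 0xa0→b10/s2 L1-HIT; vc=[14,18,17,25]
#12 0x19e→b25/s1 VC-HIT; vc=[14,18,17,9]
#13 0xa1→b10/s2 L1-HIT; vc=[14,18,17,9]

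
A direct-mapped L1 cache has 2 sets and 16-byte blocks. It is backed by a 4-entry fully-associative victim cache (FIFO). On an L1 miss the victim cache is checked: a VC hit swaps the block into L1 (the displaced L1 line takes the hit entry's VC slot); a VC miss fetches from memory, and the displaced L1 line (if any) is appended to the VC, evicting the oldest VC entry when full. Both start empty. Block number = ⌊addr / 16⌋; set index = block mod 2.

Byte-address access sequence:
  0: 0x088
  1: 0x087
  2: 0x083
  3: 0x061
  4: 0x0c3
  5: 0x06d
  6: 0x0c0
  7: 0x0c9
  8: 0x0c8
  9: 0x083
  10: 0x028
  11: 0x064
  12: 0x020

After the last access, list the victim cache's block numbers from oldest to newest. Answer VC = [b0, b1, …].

VC = [12, 6, 8]

0: 0x88 (blk 8, set 0) → MISS  vc=[]
1: 0x87 (blk 8, set 0) → L1-HIT  vc=[]
2: 0x83 (blk 8, set 0) → L1-HIT  vc=[]
3: 0x61 (blk 6, set 0) → MISS  vc=[8]
4: 0xc3 (blk 12, set 0) → MISS  vc=[8, 6]
5: 0x6d (blk 6, set 0) → VC-HIT  vc=[8, 12]
6: 0xc0 (blk 12, set 0) → VC-HIT  vc=[8, 6]
7: 0xc9 (blk 12, set 0) → L1-HIT  vc=[8, 6]
8: 0xc8 (blk 12, set 0) → L1-HIT  vc=[8, 6]
9: 0x83 (blk 8, set 0) → VC-HIT  vc=[12, 6]
10: 0x28 (blk 2, set 0) → MISS  vc=[12, 6, 8]
11: 0x64 (blk 6, set 0) → VC-HIT  vc=[12, 2, 8]
12: 0x20 (blk 2, set 0) → VC-HIT  vc=[12, 6, 8]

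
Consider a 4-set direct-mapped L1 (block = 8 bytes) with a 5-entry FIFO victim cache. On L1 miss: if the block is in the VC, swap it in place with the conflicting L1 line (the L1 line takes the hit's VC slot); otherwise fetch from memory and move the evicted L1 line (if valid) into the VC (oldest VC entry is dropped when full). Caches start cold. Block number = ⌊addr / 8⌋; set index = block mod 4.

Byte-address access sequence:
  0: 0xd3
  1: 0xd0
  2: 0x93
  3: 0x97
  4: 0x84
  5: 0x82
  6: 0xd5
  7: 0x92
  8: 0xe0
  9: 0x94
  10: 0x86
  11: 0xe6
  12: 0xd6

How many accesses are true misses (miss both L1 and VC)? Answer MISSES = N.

0: 0xd3 (blk 26, set 2) → MISS  vc=[]
1: 0xd0 (blk 26, set 2) → L1-HIT  vc=[]
2: 0x93 (blk 18, set 2) → MISS  vc=[26]
3: 0x97 (blk 18, set 2) → L1-HIT  vc=[26]
4: 0x84 (blk 16, set 0) → MISS  vc=[26]
5: 0x82 (blk 16, set 0) → L1-HIT  vc=[26]
6: 0xd5 (blk 26, set 2) → VC-HIT  vc=[18]
7: 0x92 (blk 18, set 2) → VC-HIT  vc=[26]
8: 0xe0 (blk 28, set 0) → MISS  vc=[26, 16]
9: 0x94 (blk 18, set 2) → L1-HIT  vc=[26, 16]
10: 0x86 (blk 16, set 0) → VC-HIT  vc=[26, 28]
11: 0xe6 (blk 28, set 0) → VC-HIT  vc=[26, 16]
12: 0xd6 (blk 26, set 2) → VC-HIT  vc=[18, 16]

MISSES = 4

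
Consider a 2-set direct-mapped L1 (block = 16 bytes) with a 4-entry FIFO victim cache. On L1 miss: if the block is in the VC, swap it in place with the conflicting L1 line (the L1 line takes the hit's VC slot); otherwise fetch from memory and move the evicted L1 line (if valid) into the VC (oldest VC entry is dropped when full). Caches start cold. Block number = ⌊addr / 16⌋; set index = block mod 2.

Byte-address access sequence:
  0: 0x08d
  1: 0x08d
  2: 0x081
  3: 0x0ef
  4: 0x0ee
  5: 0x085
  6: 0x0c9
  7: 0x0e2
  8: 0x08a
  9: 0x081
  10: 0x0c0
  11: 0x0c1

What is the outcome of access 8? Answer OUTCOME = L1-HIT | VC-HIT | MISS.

OUTCOME = VC-HIT

0: 0x8d (blk 8, set 0) → MISS  vc=[]
1: 0x8d (blk 8, set 0) → L1-HIT  vc=[]
2: 0x81 (blk 8, set 0) → L1-HIT  vc=[]
3: 0xef (blk 14, set 0) → MISS  vc=[8]
4: 0xee (blk 14, set 0) → L1-HIT  vc=[8]
5: 0x85 (blk 8, set 0) → VC-HIT  vc=[14]
6: 0xc9 (blk 12, set 0) → MISS  vc=[14, 8]
7: 0xe2 (blk 14, set 0) → VC-HIT  vc=[12, 8]
8: 0x8a (blk 8, set 0) → VC-HIT  vc=[12, 14]
9: 0x81 (blk 8, set 0) → L1-HIT  vc=[12, 14]
10: 0xc0 (blk 12, set 0) → VC-HIT  vc=[8, 14]
11: 0xc1 (blk 12, set 0) → L1-HIT  vc=[8, 14]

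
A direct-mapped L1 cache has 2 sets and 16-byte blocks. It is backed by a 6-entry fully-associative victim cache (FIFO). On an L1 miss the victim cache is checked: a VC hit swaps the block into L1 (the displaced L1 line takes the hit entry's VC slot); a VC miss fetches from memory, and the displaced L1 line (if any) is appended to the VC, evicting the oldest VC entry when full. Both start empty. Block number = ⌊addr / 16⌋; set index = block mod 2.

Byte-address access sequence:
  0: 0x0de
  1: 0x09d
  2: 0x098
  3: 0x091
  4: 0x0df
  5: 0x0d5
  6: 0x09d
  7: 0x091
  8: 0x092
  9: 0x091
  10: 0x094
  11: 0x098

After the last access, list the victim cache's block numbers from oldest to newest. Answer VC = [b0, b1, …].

VC = [13]

0: 0xde (blk 13, set 1) → MISS  vc=[]
1: 0x9d (blk 9, set 1) → MISS  vc=[13]
2: 0x98 (blk 9, set 1) → L1-HIT  vc=[13]
3: 0x91 (blk 9, set 1) → L1-HIT  vc=[13]
4: 0xdf (blk 13, set 1) → VC-HIT  vc=[9]
5: 0xd5 (blk 13, set 1) → L1-HIT  vc=[9]
6: 0x9d (blk 9, set 1) → VC-HIT  vc=[13]
7: 0x91 (blk 9, set 1) → L1-HIT  vc=[13]
8: 0x92 (blk 9, set 1) → L1-HIT  vc=[13]
9: 0x91 (blk 9, set 1) → L1-HIT  vc=[13]
10: 0x94 (blk 9, set 1) → L1-HIT  vc=[13]
11: 0x98 (blk 9, set 1) → L1-HIT  vc=[13]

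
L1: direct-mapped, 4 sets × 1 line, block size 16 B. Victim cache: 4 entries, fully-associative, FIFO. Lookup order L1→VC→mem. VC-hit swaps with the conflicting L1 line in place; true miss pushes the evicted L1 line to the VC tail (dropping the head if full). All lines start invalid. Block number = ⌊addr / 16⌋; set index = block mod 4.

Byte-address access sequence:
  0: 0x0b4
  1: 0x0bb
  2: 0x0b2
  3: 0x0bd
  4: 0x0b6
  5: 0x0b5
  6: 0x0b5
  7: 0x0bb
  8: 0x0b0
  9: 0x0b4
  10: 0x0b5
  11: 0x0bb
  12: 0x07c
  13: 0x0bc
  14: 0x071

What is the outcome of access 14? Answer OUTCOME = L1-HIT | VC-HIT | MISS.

0: 0xb4 (blk 11, set 3) → MISS  vc=[]
1: 0xbb (blk 11, set 3) → L1-HIT  vc=[]
2: 0xb2 (blk 11, set 3) → L1-HIT  vc=[]
3: 0xbd (blk 11, set 3) → L1-HIT  vc=[]
4: 0xb6 (blk 11, set 3) → L1-HIT  vc=[]
5: 0xb5 (blk 11, set 3) → L1-HIT  vc=[]
6: 0xb5 (blk 11, set 3) → L1-HIT  vc=[]
7: 0xbb (blk 11, set 3) → L1-HIT  vc=[]
8: 0xb0 (blk 11, set 3) → L1-HIT  vc=[]
9: 0xb4 (blk 11, set 3) → L1-HIT  vc=[]
10: 0xb5 (blk 11, set 3) → L1-HIT  vc=[]
11: 0xbb (blk 11, set 3) → L1-HIT  vc=[]
12: 0x7c (blk 7, set 3) → MISS  vc=[11]
13: 0xbc (blk 11, set 3) → VC-HIT  vc=[7]
14: 0x71 (blk 7, set 3) → VC-HIT  vc=[11]

OUTCOME = VC-HIT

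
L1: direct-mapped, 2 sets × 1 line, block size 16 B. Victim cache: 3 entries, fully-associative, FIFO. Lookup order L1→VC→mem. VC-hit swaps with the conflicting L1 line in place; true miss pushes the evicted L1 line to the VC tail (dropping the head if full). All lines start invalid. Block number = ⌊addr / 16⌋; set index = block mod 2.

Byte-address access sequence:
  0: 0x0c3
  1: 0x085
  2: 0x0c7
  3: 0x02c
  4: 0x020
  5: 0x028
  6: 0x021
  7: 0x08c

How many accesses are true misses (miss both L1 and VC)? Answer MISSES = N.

#0 0xc3→b12/s0 MISS; vc=[]
#1 0x85→b8/s0 MISS; vc=[12]
#2 0xc7→b12/s0 VC-HIT; vc=[8]
#3 0x2c→b2/s0 MISS; vc=[8,12]
#4 0x20→b2/s0 L1-HIT; vc=[8,12]
#5 0x28→b2/s0 L1-HIT; vc=[8,12]
#6 0x21→b2/s0 L1-HIT; vc=[8,12]
#7 0x8c→b8/s0 VC-HIT; vc=[2,12]

MISSES = 3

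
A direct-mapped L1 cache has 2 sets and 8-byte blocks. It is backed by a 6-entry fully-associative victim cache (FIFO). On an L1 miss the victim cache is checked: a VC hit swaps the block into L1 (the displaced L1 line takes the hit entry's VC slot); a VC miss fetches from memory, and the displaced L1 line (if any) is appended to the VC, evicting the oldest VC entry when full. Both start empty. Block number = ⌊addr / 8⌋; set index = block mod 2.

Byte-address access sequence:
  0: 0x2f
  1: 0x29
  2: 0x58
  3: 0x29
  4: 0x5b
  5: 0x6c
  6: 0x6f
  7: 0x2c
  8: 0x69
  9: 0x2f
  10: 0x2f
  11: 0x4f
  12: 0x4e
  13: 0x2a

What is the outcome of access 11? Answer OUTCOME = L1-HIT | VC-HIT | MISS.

OUTCOME = MISS

0: 0x2f (blk 5, set 1) → MISS  vc=[]
1: 0x29 (blk 5, set 1) → L1-HIT  vc=[]
2: 0x58 (blk 11, set 1) → MISS  vc=[5]
3: 0x29 (blk 5, set 1) → VC-HIT  vc=[11]
4: 0x5b (blk 11, set 1) → VC-HIT  vc=[5]
5: 0x6c (blk 13, set 1) → MISS  vc=[5, 11]
6: 0x6f (blk 13, set 1) → L1-HIT  vc=[5, 11]
7: 0x2c (blk 5, set 1) → VC-HIT  vc=[13, 11]
8: 0x69 (blk 13, set 1) → VC-HIT  vc=[5, 11]
9: 0x2f (blk 5, set 1) → VC-HIT  vc=[13, 11]
10: 0x2f (blk 5, set 1) → L1-HIT  vc=[13, 11]
11: 0x4f (blk 9, set 1) → MISS  vc=[13, 11, 5]
12: 0x4e (blk 9, set 1) → L1-HIT  vc=[13, 11, 5]
13: 0x2a (blk 5, set 1) → VC-HIT  vc=[13, 11, 9]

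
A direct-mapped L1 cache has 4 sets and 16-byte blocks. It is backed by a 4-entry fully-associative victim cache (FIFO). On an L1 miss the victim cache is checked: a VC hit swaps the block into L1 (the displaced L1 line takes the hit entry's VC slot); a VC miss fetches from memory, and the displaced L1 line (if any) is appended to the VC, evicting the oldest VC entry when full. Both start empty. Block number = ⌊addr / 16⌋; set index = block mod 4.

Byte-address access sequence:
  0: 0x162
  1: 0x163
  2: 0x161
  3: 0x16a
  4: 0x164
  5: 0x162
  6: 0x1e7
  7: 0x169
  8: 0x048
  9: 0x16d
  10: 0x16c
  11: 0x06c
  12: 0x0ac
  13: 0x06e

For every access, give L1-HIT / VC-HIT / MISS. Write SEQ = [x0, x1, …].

SEQ = [MISS, L1-HIT, L1-HIT, L1-HIT, L1-HIT, L1-HIT, MISS, VC-HIT, MISS, L1-HIT, L1-HIT, MISS, MISS, VC-HIT]

#0 0x162→b22/s2 MISS; vc=[]
#1 0x163→b22/s2 L1-HIT; vc=[]
#2 0x161→b22/s2 L1-HIT; vc=[]
#3 0x16a→b22/s2 L1-HIT; vc=[]
#4 0x164→b22/s2 L1-HIT; vc=[]
#5 0x162→b22/s2 L1-HIT; vc=[]
#6 0x1e7→b30/s2 MISS; vc=[22]
#7 0x169→b22/s2 VC-HIT; vc=[30]
#8 0x48→b4/s0 MISS; vc=[30]
#9 0x16d→b22/s2 L1-HIT; vc=[30]
#10 0x16c→b22/s2 L1-HIT; vc=[30]
#11 0x6c→b6/s2 MISS; vc=[30,22]
#12 0xac→b10/s2 MISS; vc=[30,22,6]
#13 0x6e→b6/s2 VC-HIT; vc=[30,22,10]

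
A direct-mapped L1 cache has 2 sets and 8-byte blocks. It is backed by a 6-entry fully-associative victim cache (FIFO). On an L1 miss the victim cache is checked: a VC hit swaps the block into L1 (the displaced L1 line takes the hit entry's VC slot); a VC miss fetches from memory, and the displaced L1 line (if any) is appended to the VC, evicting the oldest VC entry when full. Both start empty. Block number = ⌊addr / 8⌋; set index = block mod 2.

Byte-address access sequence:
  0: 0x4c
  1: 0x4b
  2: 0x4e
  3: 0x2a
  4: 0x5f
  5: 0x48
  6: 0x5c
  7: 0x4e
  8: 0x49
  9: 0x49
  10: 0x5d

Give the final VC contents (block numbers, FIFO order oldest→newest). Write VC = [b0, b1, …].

VC = [9, 5]

#0 0x4c→b9/s1 MISS; vc=[]
#1 0x4b→b9/s1 L1-HIT; vc=[]
#2 0x4e→b9/s1 L1-HIT; vc=[]
#3 0x2a→b5/s1 MISS; vc=[9]
#4 0x5f→b11/s1 MISS; vc=[9,5]
#5 0x48→b9/s1 VC-HIT; vc=[11,5]
#6 0x5c→b11/s1 VC-HIT; vc=[9,5]
#7 0x4e→b9/s1 VC-HIT; vc=[11,5]
#8 0x49→b9/s1 L1-HIT; vc=[11,5]
#9 0x49→b9/s1 L1-HIT; vc=[11,5]
#10 0x5d→b11/s1 VC-HIT; vc=[9,5]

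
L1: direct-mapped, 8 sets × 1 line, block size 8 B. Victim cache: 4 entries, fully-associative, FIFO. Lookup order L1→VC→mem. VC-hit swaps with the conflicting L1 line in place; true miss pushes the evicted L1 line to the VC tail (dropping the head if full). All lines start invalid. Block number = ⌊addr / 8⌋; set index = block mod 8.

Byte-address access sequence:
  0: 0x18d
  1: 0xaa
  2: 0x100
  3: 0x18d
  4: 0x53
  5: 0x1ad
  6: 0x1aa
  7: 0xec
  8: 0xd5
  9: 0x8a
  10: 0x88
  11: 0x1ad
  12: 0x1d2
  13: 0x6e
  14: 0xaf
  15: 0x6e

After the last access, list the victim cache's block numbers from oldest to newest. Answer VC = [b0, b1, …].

VC = [49, 26, 53, 21]

#0 0x18d→b49/s1 MISS; vc=[]
#1 0xaa→b21/s5 MISS; vc=[]
#2 0x100→b32/s0 MISS; vc=[]
#3 0x18d→b49/s1 L1-HIT; vc=[]
#4 0x53→b10/s2 MISS; vc=[]
#5 0x1ad→b53/s5 MISS; vc=[21]
#6 0x1aa→b53/s5 L1-HIT; vc=[21]
#7 0xec→b29/s5 MISS; vc=[21,53]
#8 0xd5→b26/s2 MISS; vc=[21,53,10]
#9 0x8a→b17/s1 MISS; vc=[21,53,10,49]
#10 0x88→b17/s1 L1-HIT; vc=[21,53,10,49]
#11 0x1ad→b53/s5 VC-HIT; vc=[21,29,10,49]
#12 0x1d2→b58/s2 MISS; vc=[29,10,49,26]
#13 0x6e→b13/s5 MISS; vc=[10,49,26,53]
#14 0xaf→b21/s5 MISS; vc=[49,26,53,13]
#15 0x6e→b13/s5 VC-HIT; vc=[49,26,53,21]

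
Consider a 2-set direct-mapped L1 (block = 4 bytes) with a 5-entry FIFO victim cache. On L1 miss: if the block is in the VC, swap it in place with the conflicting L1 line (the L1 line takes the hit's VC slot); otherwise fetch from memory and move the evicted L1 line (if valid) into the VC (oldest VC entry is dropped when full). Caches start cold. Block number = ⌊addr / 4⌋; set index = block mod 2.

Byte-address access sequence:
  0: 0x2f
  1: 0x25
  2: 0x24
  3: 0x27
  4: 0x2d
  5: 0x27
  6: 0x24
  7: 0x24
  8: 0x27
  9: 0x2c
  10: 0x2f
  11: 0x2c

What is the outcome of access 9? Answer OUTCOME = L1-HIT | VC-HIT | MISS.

OUTCOME = VC-HIT

#0 0x2f→b11/s1 MISS; vc=[]
#1 0x25→b9/s1 MISS; vc=[11]
#2 0x24→b9/s1 L1-HIT; vc=[11]
#3 0x27→b9/s1 L1-HIT; vc=[11]
#4 0x2d→b11/s1 VC-HIT; vc=[9]
#5 0x27→b9/s1 VC-HIT; vc=[11]
#6 0x24→b9/s1 L1-HIT; vc=[11]
#7 0x24→b9/s1 L1-HIT; vc=[11]
#8 0x27→b9/s1 L1-HIT; vc=[11]
#9 0x2c→b11/s1 VC-HIT; vc=[9]
#10 0x2f→b11/s1 L1-HIT; vc=[9]
#11 0x2c→b11/s1 L1-HIT; vc=[9]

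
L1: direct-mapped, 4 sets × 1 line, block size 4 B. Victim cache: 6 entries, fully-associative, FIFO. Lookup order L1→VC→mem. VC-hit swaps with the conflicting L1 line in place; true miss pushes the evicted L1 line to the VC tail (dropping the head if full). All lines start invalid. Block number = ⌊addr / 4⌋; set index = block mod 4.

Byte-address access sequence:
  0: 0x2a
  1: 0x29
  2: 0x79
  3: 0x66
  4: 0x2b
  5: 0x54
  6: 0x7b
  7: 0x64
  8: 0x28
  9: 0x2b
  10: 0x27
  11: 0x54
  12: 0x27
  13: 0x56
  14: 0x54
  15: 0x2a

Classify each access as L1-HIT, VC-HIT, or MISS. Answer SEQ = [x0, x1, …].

#0 0x2a→b10/s2 MISS; vc=[]
#1 0x29→b10/s2 L1-HIT; vc=[]
#2 0x79→b30/s2 MISS; vc=[10]
#3 0x66→b25/s1 MISS; vc=[10]
#4 0x2b→b10/s2 VC-HIT; vc=[30]
#5 0x54→b21/s1 MISS; vc=[30,25]
#6 0x7b→b30/s2 VC-HIT; vc=[10,25]
#7 0x64→b25/s1 VC-HIT; vc=[10,21]
#8 0x28→b10/s2 VC-HIT; vc=[30,21]
#9 0x2b→b10/s2 L1-HIT; vc=[30,21]
#10 0x27→b9/s1 MISS; vc=[30,21,25]
#11 0x54→b21/s1 VC-HIT; vc=[30,9,25]
#12 0x27→b9/s1 VC-HIT; vc=[30,21,25]
#13 0x56→b21/s1 VC-HIT; vc=[30,9,25]
#14 0x54→b21/s1 L1-HIT; vc=[30,9,25]
#15 0x2a→b10/s2 L1-HIT; vc=[30,9,25]

SEQ = [MISS, L1-HIT, MISS, MISS, VC-HIT, MISS, VC-HIT, VC-HIT, VC-HIT, L1-HIT, MISS, VC-HIT, VC-HIT, VC-HIT, L1-HIT, L1-HIT]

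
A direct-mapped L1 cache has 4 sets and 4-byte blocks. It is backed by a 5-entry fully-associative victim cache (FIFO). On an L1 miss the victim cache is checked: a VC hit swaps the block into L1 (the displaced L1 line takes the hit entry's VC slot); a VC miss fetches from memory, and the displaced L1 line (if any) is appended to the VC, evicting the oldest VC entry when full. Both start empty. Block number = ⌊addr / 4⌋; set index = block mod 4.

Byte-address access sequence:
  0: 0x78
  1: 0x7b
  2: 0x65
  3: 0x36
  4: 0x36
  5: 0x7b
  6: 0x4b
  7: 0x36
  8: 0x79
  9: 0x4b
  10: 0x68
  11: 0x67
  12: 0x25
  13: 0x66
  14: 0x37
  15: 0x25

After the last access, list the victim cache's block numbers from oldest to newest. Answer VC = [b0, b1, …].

  [0] addr=0x78 blk=30 s=2: MISS | VC []
  [1] addr=0x7b blk=30 s=2: L1-HIT | VC []
  [2] addr=0x65 blk=25 s=1: MISS | VC []
  [3] addr=0x36 blk=13 s=1: MISS | VC [25]
  [4] addr=0x36 blk=13 s=1: L1-HIT | VC [25]
  [5] addr=0x7b blk=30 s=2: L1-HIT | VC [25]
  [6] addr=0x4b blk=18 s=2: MISS | VC [25, 30]
  [7] addr=0x36 blk=13 s=1: L1-HIT | VC [25, 30]
  [8] addr=0x79 blk=30 s=2: VC-HIT | VC [25, 18]
  [9] addr=0x4b blk=18 s=2: VC-HIT | VC [25, 30]
  [10] addr=0x68 blk=26 s=2: MISS | VC [25, 30, 18]
  [11] addr=0x67 blk=25 s=1: VC-HIT | VC [13, 30, 18]
  [12] addr=0x25 blk=9 s=1: MISS | VC [13, 30, 18, 25]
  [13] addr=0x66 blk=25 s=1: VC-HIT | VC [13, 30, 18, 9]
  [14] addr=0x37 blk=13 s=1: VC-HIT | VC [25, 30, 18, 9]
  [15] addr=0x25 blk=9 s=1: VC-HIT | VC [25, 30, 18, 13]

VC = [25, 30, 18, 13]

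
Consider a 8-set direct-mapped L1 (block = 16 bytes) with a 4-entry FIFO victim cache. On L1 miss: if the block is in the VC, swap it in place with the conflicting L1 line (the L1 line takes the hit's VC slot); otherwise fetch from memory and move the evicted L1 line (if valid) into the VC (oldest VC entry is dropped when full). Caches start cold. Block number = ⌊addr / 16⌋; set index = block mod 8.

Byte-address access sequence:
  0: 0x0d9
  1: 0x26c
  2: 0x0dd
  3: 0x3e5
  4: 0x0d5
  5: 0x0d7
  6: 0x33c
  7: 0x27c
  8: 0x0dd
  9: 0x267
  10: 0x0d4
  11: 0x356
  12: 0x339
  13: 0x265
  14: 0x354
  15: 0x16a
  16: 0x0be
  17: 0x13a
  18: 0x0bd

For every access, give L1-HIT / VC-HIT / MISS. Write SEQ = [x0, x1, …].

#0 0xd9→b13/s5 MISS; vc=[]
#1 0x26c→b38/s6 MISS; vc=[]
#2 0xdd→b13/s5 L1-HIT; vc=[]
#3 0x3e5→b62/s6 MISS; vc=[38]
#4 0xd5→b13/s5 L1-HIT; vc=[38]
#5 0xd7→b13/s5 L1-HIT; vc=[38]
#6 0x33c→b51/s3 MISS; vc=[38]
#7 0x27c→b39/s7 MISS; vc=[38]
#8 0xdd→b13/s5 L1-HIT; vc=[38]
#9 0x267→b38/s6 VC-HIT; vc=[62]
#10 0xd4→b13/s5 L1-HIT; vc=[62]
#11 0x356→b53/s5 MISS; vc=[62,13]
#12 0x339→b51/s3 L1-HIT; vc=[62,13]
#13 0x265→b38/s6 L1-HIT; vc=[62,13]
#14 0x354→b53/s5 L1-HIT; vc=[62,13]
#15 0x16a→b22/s6 MISS; vc=[62,13,38]
#16 0xbe→b11/s3 MISS; vc=[62,13,38,51]
#17 0x13a→b19/s3 MISS; vc=[13,38,51,11]
#18 0xbd→b11/s3 VC-HIT; vc=[13,38,51,19]

SEQ = [MISS, MISS, L1-HIT, MISS, L1-HIT, L1-HIT, MISS, MISS, L1-HIT, VC-HIT, L1-HIT, MISS, L1-HIT, L1-HIT, L1-HIT, MISS, MISS, MISS, VC-HIT]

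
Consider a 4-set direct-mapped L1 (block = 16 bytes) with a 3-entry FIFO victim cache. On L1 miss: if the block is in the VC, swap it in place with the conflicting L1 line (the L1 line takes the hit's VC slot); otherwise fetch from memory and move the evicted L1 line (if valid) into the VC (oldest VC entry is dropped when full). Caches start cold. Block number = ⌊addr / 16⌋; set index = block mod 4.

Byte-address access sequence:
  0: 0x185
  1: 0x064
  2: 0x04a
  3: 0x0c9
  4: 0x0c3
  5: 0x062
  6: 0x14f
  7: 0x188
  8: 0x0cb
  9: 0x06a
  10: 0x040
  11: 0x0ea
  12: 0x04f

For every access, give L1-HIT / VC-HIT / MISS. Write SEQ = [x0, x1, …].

0: 0x185 (blk 24, set 0) → MISS  vc=[]
1: 0x64 (blk 6, set 2) → MISS  vc=[]
2: 0x4a (blk 4, set 0) → MISS  vc=[24]
3: 0xc9 (blk 12, set 0) → MISS  vc=[24, 4]
4: 0xc3 (blk 12, set 0) → L1-HIT  vc=[24, 4]
5: 0x62 (blk 6, set 2) → L1-HIT  vc=[24, 4]
6: 0x14f (blk 20, set 0) → MISS  vc=[24, 4, 12]
7: 0x188 (blk 24, set 0) → VC-HIT  vc=[20, 4, 12]
8: 0xcb (blk 12, set 0) → VC-HIT  vc=[20, 4, 24]
9: 0x6a (blk 6, set 2) → L1-HIT  vc=[20, 4, 24]
10: 0x40 (blk 4, set 0) → VC-HIT  vc=[20, 12, 24]
11: 0xea (blk 14, set 2) → MISS  vc=[12, 24, 6]
12: 0x4f (blk 4, set 0) → L1-HIT  vc=[12, 24, 6]

SEQ = [MISS, MISS, MISS, MISS, L1-HIT, L1-HIT, MISS, VC-HIT, VC-HIT, L1-HIT, VC-HIT, MISS, L1-HIT]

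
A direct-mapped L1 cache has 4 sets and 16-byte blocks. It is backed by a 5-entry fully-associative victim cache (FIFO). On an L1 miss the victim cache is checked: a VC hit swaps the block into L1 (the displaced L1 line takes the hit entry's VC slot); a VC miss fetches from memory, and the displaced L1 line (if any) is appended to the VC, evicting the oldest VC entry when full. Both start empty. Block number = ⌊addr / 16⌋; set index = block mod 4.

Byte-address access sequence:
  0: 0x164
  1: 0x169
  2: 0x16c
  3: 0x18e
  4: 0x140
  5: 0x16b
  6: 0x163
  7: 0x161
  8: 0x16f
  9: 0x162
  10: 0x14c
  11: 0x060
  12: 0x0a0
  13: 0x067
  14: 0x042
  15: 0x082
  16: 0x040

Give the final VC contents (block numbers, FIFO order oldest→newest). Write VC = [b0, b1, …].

  [0] addr=0x164 blk=22 s=2: MISS | VC []
  [1] addr=0x169 blk=22 s=2: L1-HIT | VC []
  [2] addr=0x16c blk=22 s=2: L1-HIT | VC []
  [3] addr=0x18e blk=24 s=0: MISS | VC []
  [4] addr=0x140 blk=20 s=0: MISS | VC [24]
  [5] addr=0x16b blk=22 s=2: L1-HIT | VC [24]
  [6] addr=0x163 blk=22 s=2: L1-HIT | VC [24]
  [7] addr=0x161 blk=22 s=2: L1-HIT | VC [24]
  [8] addr=0x16f blk=22 s=2: L1-HIT | VC [24]
  [9] addr=0x162 blk=22 s=2: L1-HIT | VC [24]
  [10] addr=0x14c blk=20 s=0: L1-HIT | VC [24]
  [11] addr=0x60 blk=6 s=2: MISS | VC [24, 22]
  [12] addr=0xa0 blk=10 s=2: MISS | VC [24, 22, 6]
  [13] addr=0x67 blk=6 s=2: VC-HIT | VC [24, 22, 10]
  [14] addr=0x42 blk=4 s=0: MISS | VC [24, 22, 10, 20]
  [15] addr=0x82 blk=8 s=0: MISS | VC [24, 22, 10, 20, 4]
  [16] addr=0x40 blk=4 s=0: VC-HIT | VC [24, 22, 10, 20, 8]

VC = [24, 22, 10, 20, 8]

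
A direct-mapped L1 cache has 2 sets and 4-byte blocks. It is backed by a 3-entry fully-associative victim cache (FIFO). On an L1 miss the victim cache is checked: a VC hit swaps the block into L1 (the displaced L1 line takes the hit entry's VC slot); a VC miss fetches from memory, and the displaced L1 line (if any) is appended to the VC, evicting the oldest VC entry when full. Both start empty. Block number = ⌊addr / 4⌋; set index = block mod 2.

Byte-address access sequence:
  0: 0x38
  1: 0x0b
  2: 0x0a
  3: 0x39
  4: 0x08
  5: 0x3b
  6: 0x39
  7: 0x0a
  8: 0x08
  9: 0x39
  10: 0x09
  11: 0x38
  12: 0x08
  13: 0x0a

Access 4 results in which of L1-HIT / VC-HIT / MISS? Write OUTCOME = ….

#0 0x38→b14/s0 MISS; vc=[]
#1 0xb→b2/s0 MISS; vc=[14]
#2 0xa→b2/s0 L1-HIT; vc=[14]
#3 0x39→b14/s0 VC-HIT; vc=[2]
#4 0x8→b2/s0 VC-HIT; vc=[14]
#5 0x3b→b14/s0 VC-HIT; vc=[2]
#6 0x39→b14/s0 L1-HIT; vc=[2]
#7 0xa→b2/s0 VC-HIT; vc=[14]
#8 0x8→b2/s0 L1-HIT; vc=[14]
#9 0x39→b14/s0 VC-HIT; vc=[2]
#10 0x9→b2/s0 VC-HIT; vc=[14]
#11 0x38→b14/s0 VC-HIT; vc=[2]
#12 0x8→b2/s0 VC-HIT; vc=[14]
#13 0xa→b2/s0 L1-HIT; vc=[14]

OUTCOME = VC-HIT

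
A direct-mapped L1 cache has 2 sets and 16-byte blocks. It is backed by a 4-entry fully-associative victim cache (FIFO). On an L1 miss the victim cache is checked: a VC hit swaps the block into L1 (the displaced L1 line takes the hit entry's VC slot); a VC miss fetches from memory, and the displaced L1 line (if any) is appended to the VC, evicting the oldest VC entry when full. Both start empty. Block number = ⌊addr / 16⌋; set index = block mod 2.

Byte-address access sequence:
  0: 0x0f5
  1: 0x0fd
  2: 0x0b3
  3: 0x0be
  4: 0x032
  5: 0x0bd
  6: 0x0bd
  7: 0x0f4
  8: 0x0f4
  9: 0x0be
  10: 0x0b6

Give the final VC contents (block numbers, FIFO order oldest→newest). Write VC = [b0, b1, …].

  [0] addr=0xf5 blk=15 s=1: MISS | VC []
  [1] addr=0xfd blk=15 s=1: L1-HIT | VC []
  [2] addr=0xb3 blk=11 s=1: MISS | VC [15]
  [3] addr=0xbe blk=11 s=1: L1-HIT | VC [15]
  [4] addr=0x32 blk=3 s=1: MISS | VC [15, 11]
  [5] addr=0xbd blk=11 s=1: VC-HIT | VC [15, 3]
  [6] addr=0xbd blk=11 s=1: L1-HIT | VC [15, 3]
  [7] addr=0xf4 blk=15 s=1: VC-HIT | VC [11, 3]
  [8] addr=0xf4 blk=15 s=1: L1-HIT | VC [11, 3]
  [9] addr=0xbe blk=11 s=1: VC-HIT | VC [15, 3]
  [10] addr=0xb6 blk=11 s=1: L1-HIT | VC [15, 3]

VC = [15, 3]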